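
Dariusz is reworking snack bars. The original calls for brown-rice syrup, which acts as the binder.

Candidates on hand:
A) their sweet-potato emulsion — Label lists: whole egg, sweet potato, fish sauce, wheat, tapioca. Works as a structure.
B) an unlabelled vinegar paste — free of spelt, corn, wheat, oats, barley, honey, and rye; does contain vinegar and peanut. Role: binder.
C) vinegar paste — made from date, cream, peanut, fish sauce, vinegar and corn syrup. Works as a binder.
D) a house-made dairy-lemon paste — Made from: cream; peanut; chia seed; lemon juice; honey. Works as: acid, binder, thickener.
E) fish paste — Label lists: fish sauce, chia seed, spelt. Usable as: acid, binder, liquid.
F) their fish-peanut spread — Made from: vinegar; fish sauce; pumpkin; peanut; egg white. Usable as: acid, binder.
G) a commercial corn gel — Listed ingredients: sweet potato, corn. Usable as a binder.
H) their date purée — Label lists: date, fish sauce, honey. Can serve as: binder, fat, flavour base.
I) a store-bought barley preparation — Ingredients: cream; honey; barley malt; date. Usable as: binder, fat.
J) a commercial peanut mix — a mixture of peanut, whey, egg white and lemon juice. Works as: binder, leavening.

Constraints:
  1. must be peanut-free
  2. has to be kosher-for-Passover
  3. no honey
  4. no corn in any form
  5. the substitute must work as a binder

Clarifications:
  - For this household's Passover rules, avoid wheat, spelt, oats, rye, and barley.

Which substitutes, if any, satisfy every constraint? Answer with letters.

A: not usable as a binder; has wheat, so not kosher-for-Passover — no
B: has peanut, so not peanut-free — no
C: has peanut, so not peanut-free; has corn syrup, so not corn-free — out
D: has peanut, so not peanut-free; has honey, so not honey-free — no
E: has spelt, so not kosher-for-Passover — reject
F: has peanut, so not peanut-free — reject
G: has corn, so not corn-free — out
H: has honey, so not honey-free — no
I: has barley malt, so not kosher-for-Passover; has honey, so not honey-free — out
J: has peanut, so not peanut-free — no

none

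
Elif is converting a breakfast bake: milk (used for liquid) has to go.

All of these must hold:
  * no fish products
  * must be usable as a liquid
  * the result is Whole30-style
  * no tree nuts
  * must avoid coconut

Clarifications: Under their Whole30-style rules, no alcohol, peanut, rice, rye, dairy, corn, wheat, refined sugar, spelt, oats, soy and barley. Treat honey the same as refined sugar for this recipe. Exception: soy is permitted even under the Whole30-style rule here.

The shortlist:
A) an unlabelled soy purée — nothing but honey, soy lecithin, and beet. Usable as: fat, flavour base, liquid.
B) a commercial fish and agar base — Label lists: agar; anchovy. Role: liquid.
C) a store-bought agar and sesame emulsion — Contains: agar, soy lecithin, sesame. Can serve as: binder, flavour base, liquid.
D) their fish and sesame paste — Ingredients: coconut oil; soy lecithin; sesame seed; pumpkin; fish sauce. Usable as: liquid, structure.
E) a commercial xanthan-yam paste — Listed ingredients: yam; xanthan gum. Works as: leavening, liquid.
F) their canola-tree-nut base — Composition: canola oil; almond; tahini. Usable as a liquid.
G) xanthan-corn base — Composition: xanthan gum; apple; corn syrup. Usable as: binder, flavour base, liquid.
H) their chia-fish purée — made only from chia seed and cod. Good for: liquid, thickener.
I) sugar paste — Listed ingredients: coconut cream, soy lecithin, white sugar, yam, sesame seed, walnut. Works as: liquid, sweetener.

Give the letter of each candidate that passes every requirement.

C, E

A: has honey, so not Whole30-style — reject
B: has anchovy, so not fish-free — out
C: soy is permitted under the Whole30-style carve-out; nothing else excluded — keep
D: has fish sauce, so not fish-free; has coconut oil, so not coconut-free — no
E: every rule checks out — keep
F: has almond, so not tree-nut-free — no
G: has corn syrup, so not Whole30-style — reject
H: has cod, so not fish-free — reject
I: has white sugar, so not Whole30-style; has coconut cream, so not coconut-free (and 1 more) — no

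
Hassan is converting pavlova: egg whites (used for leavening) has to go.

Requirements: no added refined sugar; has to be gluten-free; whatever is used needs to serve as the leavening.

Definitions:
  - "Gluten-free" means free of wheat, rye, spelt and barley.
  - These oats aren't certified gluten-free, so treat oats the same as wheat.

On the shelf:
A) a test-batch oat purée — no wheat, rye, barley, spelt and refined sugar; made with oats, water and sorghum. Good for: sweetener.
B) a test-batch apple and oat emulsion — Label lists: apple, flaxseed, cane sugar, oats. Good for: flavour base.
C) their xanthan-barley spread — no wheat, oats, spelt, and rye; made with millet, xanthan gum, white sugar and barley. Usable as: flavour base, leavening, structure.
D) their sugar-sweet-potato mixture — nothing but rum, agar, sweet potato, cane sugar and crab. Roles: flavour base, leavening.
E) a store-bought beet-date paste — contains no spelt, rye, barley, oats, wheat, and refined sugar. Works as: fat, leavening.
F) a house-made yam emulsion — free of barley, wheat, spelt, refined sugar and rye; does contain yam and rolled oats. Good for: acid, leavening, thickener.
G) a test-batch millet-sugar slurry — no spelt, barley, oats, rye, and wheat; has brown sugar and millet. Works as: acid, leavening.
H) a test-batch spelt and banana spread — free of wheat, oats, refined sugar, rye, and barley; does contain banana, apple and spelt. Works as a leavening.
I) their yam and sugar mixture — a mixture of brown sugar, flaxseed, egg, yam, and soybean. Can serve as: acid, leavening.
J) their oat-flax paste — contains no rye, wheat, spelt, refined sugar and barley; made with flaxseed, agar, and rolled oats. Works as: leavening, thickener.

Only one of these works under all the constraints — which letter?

E

A: not usable as a leavening; has oats, so not gluten-free — reject
B: not usable as a leavening; has oats, so not gluten-free (and 1 more) — out
C: has barley, so not gluten-free; has white sugar, so not no-added-sugar — reject
D: has cane sugar, so not no-added-sugar — reject
E: works as a leavening, no refined sugar, gluten-free — OK
F: has rolled oats, so not gluten-free — reject
G: has brown sugar, so not no-added-sugar — no
H: has spelt, so not gluten-free — out
I: has brown sugar, so not no-added-sugar — no
J: has rolled oats, so not gluten-free — no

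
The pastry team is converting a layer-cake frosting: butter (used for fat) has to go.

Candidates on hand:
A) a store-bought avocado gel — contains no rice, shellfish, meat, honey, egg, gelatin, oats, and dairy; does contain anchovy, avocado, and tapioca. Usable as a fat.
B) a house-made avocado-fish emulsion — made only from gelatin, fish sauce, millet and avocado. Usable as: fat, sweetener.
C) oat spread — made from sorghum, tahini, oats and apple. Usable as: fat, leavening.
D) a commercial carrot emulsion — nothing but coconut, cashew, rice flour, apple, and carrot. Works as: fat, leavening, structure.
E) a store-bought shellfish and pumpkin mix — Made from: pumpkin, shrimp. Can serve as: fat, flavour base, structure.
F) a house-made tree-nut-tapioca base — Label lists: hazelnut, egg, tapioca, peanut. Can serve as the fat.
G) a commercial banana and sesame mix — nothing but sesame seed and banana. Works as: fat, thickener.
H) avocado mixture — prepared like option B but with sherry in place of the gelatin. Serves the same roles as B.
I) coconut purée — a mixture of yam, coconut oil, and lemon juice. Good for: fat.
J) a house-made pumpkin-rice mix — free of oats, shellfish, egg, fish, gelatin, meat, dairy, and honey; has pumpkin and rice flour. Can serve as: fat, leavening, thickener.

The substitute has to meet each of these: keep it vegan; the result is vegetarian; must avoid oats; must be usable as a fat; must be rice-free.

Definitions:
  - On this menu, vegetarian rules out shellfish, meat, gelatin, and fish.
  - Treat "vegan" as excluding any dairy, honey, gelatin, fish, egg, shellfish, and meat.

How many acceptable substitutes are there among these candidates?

A: has anchovy, so not vegetarian; has anchovy, so not vegan — no
B: has fish sauce, so not vegetarian; has fish sauce, so not vegan — out
C: has oats, so not oat-free — reject
D: has rice flour, so not rice-free — no
E: has shrimp, so not vegetarian; has shrimp, so not vegan — reject
F: has egg, so not vegan — no
G: every rule checks out — keep
H: has fish sauce, so not vegetarian; has fish sauce, so not vegan — out
I: works as a fat, vegan, vegetarian — keep
J: has rice flour, so not rice-free — reject

2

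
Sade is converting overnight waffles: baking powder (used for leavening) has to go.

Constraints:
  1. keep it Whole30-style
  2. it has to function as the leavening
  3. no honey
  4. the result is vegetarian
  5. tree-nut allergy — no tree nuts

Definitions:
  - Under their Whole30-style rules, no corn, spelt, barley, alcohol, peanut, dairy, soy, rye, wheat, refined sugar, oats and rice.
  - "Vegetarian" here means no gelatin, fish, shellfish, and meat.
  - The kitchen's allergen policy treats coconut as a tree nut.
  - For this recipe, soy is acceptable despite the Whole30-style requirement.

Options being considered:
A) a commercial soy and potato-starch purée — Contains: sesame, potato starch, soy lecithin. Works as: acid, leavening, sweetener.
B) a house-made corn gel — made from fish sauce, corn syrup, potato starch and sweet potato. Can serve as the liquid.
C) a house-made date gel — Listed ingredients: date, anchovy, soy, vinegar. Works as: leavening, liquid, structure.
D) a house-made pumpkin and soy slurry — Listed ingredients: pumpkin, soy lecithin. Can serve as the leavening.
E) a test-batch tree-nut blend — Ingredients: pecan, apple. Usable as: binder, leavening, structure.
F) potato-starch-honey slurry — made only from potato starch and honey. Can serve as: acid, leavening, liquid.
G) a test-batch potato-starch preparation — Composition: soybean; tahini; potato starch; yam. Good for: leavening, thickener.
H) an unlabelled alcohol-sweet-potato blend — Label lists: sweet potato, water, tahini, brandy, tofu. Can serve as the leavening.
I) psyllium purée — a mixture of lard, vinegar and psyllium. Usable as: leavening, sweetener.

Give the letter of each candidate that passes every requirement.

A, D, G

A: soy is permitted under the Whole30-style carve-out; nothing else excluded — valid
B: not usable as a leavening; has corn syrup, so not Whole30-style (and 1 more) — out
C: has anchovy, so not vegetarian — no
D: soy is permitted under the Whole30-style carve-out; nothing else excluded — keep
E: has pecan, so not tree-nut-free — no
F: has honey, so not honey-free — reject
G: soy is permitted under the Whole30-style carve-out; nothing else excluded — valid
H: has brandy, so not Whole30-style — out
I: has lard, so not vegetarian — reject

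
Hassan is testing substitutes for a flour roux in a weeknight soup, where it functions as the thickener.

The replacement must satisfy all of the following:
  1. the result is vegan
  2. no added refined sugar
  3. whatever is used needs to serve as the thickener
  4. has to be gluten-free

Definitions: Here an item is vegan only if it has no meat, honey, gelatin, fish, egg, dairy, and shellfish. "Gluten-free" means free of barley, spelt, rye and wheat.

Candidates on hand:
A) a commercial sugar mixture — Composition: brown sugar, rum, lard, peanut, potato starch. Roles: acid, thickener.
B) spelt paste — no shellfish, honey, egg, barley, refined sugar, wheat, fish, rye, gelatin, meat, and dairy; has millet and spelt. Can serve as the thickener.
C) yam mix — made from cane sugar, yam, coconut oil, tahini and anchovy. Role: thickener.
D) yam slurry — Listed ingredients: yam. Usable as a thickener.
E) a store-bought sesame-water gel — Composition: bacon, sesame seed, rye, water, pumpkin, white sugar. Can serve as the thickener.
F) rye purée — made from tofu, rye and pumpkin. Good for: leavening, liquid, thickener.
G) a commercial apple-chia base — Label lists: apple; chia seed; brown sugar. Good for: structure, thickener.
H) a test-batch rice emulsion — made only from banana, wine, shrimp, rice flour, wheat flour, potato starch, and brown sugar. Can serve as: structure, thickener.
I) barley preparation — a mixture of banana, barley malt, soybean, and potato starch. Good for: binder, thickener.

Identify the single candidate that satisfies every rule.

A: has lard, so not vegan; has brown sugar, so not no-added-sugar — reject
B: has spelt, so not gluten-free — no
C: has anchovy, so not vegan; has cane sugar, so not no-added-sugar — no
D: nothing on the exclusion list — OK
E: has bacon, so not vegan; has rye, so not gluten-free (and 1 more) — no
F: has rye, so not gluten-free — no
G: has brown sugar, so not no-added-sugar — out
H: has shrimp, so not vegan; has wheat flour, so not gluten-free (and 1 more) — out
I: has barley malt, so not gluten-free — reject

D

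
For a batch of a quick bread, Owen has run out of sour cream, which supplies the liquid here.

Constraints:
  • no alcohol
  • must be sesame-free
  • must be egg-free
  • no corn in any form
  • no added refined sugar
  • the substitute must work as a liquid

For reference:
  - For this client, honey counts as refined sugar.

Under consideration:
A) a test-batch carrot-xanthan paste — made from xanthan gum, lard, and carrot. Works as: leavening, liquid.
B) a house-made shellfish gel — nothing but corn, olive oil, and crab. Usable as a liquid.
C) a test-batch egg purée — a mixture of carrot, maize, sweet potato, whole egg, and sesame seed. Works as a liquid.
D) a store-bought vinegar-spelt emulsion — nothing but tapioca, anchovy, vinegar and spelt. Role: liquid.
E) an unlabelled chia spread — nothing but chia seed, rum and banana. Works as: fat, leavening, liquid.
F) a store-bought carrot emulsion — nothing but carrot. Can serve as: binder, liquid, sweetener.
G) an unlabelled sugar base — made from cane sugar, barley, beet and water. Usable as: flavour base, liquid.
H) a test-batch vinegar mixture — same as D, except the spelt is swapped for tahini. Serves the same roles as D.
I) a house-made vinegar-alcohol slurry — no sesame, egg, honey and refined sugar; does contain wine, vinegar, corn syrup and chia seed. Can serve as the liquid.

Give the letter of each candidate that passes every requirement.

A: all constraints satisfied — valid
B: has corn, so not corn-free — out
C: has maize, so not corn-free; has whole egg, so not egg-free (and 1 more) — no
D: anchovy and spelt etc. — none of it excluded — OK
E: has rum, so not alcohol-free — reject
F: only carrot; none excluded — keep
G: has cane sugar, so not no-added-sugar — out
H: has tahini, so not sesame-free — out
I: has corn syrup, so not corn-free; has wine, so not alcohol-free — no

A, D, F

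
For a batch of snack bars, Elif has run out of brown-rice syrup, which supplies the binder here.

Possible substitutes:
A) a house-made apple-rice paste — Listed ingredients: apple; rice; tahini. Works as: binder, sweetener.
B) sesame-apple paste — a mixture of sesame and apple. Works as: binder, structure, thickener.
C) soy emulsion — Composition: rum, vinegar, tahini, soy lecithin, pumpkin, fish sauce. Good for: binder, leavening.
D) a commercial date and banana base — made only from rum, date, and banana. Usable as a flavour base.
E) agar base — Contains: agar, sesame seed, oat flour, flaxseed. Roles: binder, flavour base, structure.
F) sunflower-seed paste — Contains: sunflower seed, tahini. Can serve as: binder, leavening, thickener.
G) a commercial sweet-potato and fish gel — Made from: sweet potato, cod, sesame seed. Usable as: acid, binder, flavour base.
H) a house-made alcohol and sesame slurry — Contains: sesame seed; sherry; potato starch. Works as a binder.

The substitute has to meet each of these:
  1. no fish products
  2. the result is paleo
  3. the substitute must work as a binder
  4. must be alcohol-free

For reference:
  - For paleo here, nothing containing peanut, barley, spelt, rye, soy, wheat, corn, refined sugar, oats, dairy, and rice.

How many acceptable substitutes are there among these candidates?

2

A: has rice, so not paleo — no
B: nothing on the exclusion list — valid
C: has soy lecithin, so not paleo; has fish sauce, so not fish-free (and 1 more) — reject
D: not usable as a binder; has rum, so not alcohol-free — reject
E: has oat flour, so not paleo — out
F: only tahini and sunflower seed; none excluded — keep
G: has cod, so not fish-free — reject
H: has sherry, so not alcohol-free — reject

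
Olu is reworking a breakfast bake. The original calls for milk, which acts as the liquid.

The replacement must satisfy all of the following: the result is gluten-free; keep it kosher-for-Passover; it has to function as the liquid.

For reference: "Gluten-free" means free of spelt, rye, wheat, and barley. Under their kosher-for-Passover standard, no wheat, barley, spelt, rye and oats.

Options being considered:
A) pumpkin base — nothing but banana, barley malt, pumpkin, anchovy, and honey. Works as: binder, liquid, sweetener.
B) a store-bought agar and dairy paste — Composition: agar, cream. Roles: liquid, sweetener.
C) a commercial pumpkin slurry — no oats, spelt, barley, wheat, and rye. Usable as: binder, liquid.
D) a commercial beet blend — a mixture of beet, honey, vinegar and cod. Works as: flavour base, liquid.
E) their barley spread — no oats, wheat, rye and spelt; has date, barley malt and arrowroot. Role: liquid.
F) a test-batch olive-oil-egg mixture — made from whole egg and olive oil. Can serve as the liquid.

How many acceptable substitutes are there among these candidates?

A: has barley malt, so not gluten-free; has barley malt, so not kosher-for-Passover — reject
B: only cream and agar; none excluded — OK
C: gluten-free, kosher-for-Passover — valid
D: cod and honey etc. — none of it excluded — valid
E: has barley malt, so not gluten-free; has barley malt, so not kosher-for-Passover — reject
F: every rule checks out — OK

4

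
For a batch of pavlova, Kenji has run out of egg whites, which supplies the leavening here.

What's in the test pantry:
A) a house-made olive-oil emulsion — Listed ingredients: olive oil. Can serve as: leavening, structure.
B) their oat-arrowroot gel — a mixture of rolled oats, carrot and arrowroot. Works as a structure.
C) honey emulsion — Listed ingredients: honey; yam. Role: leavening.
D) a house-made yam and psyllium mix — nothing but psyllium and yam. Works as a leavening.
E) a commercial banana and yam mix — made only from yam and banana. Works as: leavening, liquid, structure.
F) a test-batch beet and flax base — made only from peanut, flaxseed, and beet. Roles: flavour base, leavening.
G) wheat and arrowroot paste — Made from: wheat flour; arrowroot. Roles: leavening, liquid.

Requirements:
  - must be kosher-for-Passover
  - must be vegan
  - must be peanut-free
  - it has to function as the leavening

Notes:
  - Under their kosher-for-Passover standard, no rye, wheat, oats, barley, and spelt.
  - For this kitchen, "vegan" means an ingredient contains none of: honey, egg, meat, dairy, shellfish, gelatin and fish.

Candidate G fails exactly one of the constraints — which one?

kosher-for-Passover

usable as a leavening: satisfied
kosher-for-Passover: has wheat flour — fails
vegan: satisfied
peanut-free: satisfied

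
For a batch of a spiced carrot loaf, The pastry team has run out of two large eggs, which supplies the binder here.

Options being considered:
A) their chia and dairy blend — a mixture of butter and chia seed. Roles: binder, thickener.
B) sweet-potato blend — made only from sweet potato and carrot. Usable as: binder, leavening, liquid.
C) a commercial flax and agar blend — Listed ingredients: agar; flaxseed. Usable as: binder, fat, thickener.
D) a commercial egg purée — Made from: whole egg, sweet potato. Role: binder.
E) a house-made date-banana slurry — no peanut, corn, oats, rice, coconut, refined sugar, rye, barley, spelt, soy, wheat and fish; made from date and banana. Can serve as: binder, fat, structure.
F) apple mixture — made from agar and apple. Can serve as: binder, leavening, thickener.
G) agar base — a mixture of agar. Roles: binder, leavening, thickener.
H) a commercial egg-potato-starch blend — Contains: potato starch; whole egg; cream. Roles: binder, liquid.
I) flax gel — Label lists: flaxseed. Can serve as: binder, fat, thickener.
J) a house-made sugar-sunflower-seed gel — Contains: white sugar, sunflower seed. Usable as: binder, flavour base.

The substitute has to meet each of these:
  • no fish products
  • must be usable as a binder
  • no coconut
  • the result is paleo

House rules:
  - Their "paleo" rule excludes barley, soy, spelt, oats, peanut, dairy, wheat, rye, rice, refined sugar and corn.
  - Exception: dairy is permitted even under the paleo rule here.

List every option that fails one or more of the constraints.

J

A: dairy is permitted under the paleo carve-out; nothing else excluded — OK
B: no coconut, paleo — valid
C: only agar and flaxseed; none excluded — OK
D: only whole egg and sweet potato; none excluded — keep
E: every rule checks out — valid
F: works as a binder, paleo, no coconut — keep
G: nothing on the exclusion list — valid
H: dairy is permitted under the paleo carve-out; nothing else excluded — keep
I: all constraints satisfied — valid
J: has white sugar, so not paleo — no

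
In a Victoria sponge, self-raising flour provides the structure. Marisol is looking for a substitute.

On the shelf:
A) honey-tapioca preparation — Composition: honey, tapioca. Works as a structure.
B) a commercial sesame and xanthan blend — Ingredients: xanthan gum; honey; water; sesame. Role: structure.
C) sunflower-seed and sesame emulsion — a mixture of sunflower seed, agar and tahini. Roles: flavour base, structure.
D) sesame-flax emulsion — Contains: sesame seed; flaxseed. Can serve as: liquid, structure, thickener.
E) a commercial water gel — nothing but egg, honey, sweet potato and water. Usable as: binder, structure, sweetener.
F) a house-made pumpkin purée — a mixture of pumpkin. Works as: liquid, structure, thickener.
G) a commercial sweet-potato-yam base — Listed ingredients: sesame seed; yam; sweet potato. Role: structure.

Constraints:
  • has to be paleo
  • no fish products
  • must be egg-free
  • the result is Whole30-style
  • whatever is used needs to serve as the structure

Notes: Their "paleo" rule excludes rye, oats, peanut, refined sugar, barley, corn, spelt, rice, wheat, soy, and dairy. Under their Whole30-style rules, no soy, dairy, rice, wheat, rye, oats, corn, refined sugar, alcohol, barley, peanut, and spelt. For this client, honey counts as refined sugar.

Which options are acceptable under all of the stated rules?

C, D, F, G

A: has honey, so not paleo; has honey, so not Whole30-style — out
B: has honey, so not paleo; has honey, so not Whole30-style — no
C: only tahini, sunflower seed and agar; none excluded — valid
D: works as a structure, paleo, no fish — OK
E: has honey, so not paleo; has honey, so not Whole30-style (and 1 more) — no
F: only pumpkin; none excluded — keep
G: no fish, paleo — keep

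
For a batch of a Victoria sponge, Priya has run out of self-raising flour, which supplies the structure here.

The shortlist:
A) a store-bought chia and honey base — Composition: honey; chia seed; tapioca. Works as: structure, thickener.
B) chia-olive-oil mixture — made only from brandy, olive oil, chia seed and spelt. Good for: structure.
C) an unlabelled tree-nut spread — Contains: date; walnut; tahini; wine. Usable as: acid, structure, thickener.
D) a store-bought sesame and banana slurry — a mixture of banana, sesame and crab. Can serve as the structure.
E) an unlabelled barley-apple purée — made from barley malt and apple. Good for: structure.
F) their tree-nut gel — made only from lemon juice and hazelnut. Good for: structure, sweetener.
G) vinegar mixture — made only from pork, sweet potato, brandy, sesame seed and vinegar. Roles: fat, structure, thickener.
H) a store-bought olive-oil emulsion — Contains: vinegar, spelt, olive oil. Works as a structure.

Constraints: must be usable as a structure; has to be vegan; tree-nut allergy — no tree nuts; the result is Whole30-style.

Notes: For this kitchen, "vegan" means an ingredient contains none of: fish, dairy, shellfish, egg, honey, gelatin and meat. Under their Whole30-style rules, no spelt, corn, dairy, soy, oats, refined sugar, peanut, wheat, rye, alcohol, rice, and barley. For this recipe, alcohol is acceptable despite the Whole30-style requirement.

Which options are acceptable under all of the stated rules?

A: has honey, so not vegan — reject
B: has spelt, so not Whole30-style — out
C: has walnut, so not tree-nut-free — reject
D: has crab, so not vegan — out
E: has barley malt, so not Whole30-style — reject
F: has hazelnut, so not tree-nut-free — out
G: has pork, so not vegan — reject
H: has spelt, so not Whole30-style — out

none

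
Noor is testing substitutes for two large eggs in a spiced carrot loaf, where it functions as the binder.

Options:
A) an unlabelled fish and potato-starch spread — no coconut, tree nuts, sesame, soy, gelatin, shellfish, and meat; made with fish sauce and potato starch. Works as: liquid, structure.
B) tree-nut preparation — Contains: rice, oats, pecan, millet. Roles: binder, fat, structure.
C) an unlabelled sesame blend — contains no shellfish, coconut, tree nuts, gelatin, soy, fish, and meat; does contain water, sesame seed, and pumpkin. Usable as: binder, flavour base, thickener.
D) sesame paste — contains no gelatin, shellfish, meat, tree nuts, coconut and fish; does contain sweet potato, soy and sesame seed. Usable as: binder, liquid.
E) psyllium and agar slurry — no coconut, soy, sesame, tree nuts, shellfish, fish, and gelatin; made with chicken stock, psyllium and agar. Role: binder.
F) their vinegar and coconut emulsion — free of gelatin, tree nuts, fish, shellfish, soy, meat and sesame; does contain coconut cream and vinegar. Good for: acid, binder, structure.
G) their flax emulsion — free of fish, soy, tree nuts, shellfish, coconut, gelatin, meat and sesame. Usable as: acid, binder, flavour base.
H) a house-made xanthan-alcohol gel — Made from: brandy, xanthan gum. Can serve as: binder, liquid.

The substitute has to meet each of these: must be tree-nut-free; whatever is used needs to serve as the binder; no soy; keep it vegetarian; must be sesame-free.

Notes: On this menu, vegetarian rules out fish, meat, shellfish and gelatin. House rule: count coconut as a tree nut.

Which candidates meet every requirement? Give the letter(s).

A: not usable as a binder; has fish sauce, so not vegetarian — out
B: has pecan, so not tree-nut-free — no
C: has sesame seed, so not sesame-free — reject
D: has sesame seed, so not sesame-free; has soy, so not soy-free — out
E: has chicken stock, so not vegetarian — no
F: has coconut cream, so not tree-nut-free — no
G: works as a binder, no sesame, tree-nut-free — valid
H: only brandy and xanthan gum; none excluded — keep

G, H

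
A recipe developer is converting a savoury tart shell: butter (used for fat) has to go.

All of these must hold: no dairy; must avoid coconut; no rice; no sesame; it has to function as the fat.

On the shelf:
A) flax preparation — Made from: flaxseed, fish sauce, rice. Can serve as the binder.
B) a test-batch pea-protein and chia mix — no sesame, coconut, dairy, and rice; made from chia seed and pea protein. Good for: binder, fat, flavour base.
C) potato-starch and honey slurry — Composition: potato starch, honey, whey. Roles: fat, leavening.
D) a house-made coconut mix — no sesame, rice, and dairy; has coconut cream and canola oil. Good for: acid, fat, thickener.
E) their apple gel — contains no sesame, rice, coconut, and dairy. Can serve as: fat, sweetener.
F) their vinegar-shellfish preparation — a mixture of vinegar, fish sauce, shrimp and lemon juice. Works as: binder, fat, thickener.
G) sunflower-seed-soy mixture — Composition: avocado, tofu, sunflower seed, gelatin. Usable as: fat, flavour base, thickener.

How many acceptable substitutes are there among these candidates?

A: not usable as a fat; has rice, so not rice-free — no
B: works as a fat, no coconut, no dairy — OK
C: has whey, so not dairy-free — reject
D: has coconut cream, so not coconut-free — reject
E: nothing on the exclusion list — OK
F: no sesame, no coconut — valid
G: no coconut, no sesame — keep

4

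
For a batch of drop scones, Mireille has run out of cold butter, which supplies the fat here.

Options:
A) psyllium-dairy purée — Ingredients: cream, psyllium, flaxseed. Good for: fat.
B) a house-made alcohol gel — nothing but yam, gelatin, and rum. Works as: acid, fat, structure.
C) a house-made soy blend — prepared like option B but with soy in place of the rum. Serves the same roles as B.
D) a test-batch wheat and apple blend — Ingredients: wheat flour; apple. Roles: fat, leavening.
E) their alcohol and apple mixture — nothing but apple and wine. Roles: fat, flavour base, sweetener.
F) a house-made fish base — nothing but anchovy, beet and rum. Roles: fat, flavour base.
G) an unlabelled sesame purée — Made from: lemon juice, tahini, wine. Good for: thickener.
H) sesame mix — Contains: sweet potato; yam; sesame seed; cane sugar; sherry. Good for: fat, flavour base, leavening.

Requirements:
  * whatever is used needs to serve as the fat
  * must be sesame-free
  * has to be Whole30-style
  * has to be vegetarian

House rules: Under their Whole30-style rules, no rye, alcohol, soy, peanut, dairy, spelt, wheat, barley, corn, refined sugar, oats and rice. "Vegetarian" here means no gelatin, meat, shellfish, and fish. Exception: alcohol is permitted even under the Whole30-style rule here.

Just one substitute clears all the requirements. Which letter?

E

A: has cream, so not Whole30-style — reject
B: has gelatin, so not vegetarian — no
C: has soy, so not Whole30-style; has gelatin, so not vegetarian — out
D: has wheat flour, so not Whole30-style — no
E: alcohol is permitted under the Whole30-style carve-out; nothing else excluded — OK
F: has anchovy, so not vegetarian — reject
G: not usable as a fat; has tahini, so not sesame-free — out
H: has cane sugar, so not Whole30-style; has sesame seed, so not sesame-free — reject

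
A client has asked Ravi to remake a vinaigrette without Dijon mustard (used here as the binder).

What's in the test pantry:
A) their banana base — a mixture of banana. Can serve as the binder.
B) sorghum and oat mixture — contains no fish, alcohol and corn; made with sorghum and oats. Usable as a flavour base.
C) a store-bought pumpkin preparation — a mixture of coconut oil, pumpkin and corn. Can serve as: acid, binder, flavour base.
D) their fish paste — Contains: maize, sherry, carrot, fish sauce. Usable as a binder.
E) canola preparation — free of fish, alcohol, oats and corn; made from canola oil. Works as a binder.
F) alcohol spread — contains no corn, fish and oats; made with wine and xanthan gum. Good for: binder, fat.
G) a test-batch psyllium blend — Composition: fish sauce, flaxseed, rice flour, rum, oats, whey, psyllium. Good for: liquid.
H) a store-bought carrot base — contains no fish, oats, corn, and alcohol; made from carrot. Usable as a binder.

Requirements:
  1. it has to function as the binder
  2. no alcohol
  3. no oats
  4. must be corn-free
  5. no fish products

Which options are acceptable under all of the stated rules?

A, E, H

A: only banana; none excluded — keep
B: not usable as a binder; has oats, so not oat-free — reject
C: has corn, so not corn-free — out
D: has maize, so not corn-free; has fish sauce, so not fish-free (and 1 more) — out
E: no alcohol, no corn — valid
F: has wine, so not alcohol-free — reject
G: not usable as a binder; has oats, so not oat-free (and 2 more) — reject
H: all constraints satisfied — valid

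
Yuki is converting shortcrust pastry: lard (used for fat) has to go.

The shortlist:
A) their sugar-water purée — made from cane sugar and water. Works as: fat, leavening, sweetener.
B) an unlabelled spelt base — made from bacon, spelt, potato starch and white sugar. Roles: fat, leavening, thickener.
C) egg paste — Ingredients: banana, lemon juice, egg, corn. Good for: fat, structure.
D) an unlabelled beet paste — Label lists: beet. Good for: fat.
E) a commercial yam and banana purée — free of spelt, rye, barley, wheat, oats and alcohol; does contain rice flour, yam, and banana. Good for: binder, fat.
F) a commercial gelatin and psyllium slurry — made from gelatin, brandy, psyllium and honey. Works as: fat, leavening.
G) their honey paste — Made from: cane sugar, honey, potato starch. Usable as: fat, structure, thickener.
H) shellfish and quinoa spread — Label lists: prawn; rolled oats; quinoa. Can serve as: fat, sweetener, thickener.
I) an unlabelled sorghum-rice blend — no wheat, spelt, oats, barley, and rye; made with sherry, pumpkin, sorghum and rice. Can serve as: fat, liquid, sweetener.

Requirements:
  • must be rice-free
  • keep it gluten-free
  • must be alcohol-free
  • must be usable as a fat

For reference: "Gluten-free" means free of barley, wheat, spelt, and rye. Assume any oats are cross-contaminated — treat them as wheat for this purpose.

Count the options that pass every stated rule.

4

A: works as a fat, no alcohol, gluten-free — OK
B: has spelt, so not gluten-free — out
C: nothing on the exclusion list — OK
D: every rule checks out — valid
E: has rice flour, so not rice-free — no
F: has brandy, so not alcohol-free — reject
G: no alcohol, gluten-free — OK
H: has rolled oats, so not gluten-free — reject
I: has rice, so not rice-free; has sherry, so not alcohol-free — no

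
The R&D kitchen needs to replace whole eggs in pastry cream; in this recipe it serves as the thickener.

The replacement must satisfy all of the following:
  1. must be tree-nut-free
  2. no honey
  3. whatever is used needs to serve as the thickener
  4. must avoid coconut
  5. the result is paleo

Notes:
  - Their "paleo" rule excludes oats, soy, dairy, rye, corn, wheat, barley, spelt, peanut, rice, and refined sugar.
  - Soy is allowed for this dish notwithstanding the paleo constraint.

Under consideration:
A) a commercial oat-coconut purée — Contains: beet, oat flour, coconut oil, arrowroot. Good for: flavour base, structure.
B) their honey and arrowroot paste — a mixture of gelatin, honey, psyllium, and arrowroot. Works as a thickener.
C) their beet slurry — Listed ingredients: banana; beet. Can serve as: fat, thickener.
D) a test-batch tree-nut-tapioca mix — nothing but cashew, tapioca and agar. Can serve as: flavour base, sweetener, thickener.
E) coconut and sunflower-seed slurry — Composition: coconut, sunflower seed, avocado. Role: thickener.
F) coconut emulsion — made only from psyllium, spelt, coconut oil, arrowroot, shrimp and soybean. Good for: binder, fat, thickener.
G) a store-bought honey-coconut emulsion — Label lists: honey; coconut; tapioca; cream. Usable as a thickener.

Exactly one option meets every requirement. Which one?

C

A: not usable as a thickener; has oat flour, so not paleo (and 1 more) — no
B: has honey, so not honey-free — no
C: all constraints satisfied — valid
D: has cashew, so not tree-nut-free — out
E: has coconut, so not coconut-free — no
F: has spelt, so not paleo; has coconut oil, so not coconut-free — reject
G: has cream, so not paleo; has honey, so not honey-free (and 1 more) — no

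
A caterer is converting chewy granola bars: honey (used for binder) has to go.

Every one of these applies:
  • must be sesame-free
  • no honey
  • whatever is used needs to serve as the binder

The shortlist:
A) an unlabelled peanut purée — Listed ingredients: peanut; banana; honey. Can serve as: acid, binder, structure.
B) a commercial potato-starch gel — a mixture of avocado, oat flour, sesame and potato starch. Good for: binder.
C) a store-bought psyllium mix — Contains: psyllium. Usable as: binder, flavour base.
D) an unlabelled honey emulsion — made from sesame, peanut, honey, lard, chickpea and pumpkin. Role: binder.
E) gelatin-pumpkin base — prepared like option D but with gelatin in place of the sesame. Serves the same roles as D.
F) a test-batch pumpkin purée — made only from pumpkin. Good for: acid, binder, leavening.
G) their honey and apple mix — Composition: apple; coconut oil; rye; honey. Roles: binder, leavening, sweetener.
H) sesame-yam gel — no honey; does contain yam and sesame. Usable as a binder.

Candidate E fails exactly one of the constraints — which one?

honey-free

usable as a binder: satisfied
honey-free: has honey — fails
sesame-free: satisfied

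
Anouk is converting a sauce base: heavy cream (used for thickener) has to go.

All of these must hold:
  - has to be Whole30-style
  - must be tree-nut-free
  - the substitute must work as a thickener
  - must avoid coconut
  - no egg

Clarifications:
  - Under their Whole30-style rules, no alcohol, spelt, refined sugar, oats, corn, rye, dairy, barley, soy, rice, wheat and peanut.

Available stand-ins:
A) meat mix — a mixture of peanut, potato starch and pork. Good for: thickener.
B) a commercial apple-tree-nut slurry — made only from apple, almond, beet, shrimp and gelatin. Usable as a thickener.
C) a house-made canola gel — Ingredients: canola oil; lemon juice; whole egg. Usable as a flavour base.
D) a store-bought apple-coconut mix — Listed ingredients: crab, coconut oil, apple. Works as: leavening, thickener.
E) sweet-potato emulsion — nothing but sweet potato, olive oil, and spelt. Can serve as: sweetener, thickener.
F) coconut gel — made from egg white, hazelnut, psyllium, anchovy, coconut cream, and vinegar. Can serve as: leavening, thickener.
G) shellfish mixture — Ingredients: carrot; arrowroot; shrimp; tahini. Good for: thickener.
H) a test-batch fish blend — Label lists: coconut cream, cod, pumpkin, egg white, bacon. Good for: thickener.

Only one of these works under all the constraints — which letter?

G

A: has peanut, so not Whole30-style — no
B: has almond, so not tree-nut-free — no
C: not usable as a thickener; has whole egg, so not egg-free — no
D: has coconut oil, so not coconut-free — out
E: has spelt, so not Whole30-style — no
F: has hazelnut, so not tree-nut-free; has egg white, so not egg-free (and 1 more) — reject
G: tahini and shrimp etc. — none of it excluded — keep
H: has egg white, so not egg-free; has coconut cream, so not coconut-free — out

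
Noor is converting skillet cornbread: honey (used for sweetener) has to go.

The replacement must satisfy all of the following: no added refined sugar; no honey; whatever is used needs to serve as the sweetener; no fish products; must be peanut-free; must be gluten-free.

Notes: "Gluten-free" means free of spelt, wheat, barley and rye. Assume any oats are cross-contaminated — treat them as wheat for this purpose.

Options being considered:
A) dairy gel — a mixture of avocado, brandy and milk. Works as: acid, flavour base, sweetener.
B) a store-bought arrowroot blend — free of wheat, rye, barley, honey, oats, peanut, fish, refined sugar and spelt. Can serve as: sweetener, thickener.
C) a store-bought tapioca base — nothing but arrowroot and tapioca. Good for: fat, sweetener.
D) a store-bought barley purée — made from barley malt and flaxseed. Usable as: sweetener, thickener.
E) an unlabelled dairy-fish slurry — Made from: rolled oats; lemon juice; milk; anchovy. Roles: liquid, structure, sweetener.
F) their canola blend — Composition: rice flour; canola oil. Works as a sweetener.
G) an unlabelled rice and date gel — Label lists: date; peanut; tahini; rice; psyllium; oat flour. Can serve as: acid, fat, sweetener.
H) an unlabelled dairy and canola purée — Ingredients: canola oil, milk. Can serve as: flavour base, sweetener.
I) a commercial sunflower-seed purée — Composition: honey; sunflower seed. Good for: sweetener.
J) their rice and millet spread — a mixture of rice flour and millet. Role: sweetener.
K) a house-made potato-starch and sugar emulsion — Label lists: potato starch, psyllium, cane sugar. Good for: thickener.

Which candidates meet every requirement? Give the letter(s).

A: works as a sweetener, no refined sugar, no peanut — valid
B: works as a sweetener, no peanut, no fish — valid
C: nothing on the exclusion list — valid
D: has barley malt, so not gluten-free — reject
E: has rolled oats, so not gluten-free; has anchovy, so not fish-free — no
F: works as a sweetener, gluten-free, no honey — keep
G: has oat flour, so not gluten-free; has peanut, so not peanut-free — out
H: works as a sweetener, no peanut, no honey — OK
I: has honey, so not honey-free — no
J: only rice flour and millet; none excluded — valid
K: not usable as a sweetener; has cane sugar, so not no-added-sugar — reject

A, B, C, F, H, J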